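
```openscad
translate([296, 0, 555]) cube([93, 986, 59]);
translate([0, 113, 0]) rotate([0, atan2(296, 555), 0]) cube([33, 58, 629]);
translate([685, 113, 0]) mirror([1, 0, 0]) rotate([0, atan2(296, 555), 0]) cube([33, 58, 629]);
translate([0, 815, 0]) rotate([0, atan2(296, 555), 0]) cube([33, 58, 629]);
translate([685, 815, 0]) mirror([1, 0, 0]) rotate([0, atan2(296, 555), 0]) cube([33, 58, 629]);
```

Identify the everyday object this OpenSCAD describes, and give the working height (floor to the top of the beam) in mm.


A sawhorse. The overall height is 614 mm.

A beam across two mirrored pairs of raked legs — a sawhorse. The beam's underside is at z = 555 (matching the legs' vertical rise in atan2(296, 555)) and the beam is 59 mm tall, so its top is at 555 + 59 = 614 mm. The raked legs top out at the beam's underside, so that is the highest point.


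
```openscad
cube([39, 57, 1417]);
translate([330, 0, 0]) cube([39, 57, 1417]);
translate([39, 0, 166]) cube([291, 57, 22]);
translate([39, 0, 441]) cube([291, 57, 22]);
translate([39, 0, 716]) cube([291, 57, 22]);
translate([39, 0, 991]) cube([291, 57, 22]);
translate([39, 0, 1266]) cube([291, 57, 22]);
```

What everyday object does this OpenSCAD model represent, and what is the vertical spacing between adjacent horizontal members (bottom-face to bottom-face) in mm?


A ladder. The rung spacing is 275 mm.

Two tall 39×57 posts with 5 short bars between them — a ladder. Adjacent rungs sit at z = 166 and z = 441, so the spacing is 441 − 166 = 275 mm.


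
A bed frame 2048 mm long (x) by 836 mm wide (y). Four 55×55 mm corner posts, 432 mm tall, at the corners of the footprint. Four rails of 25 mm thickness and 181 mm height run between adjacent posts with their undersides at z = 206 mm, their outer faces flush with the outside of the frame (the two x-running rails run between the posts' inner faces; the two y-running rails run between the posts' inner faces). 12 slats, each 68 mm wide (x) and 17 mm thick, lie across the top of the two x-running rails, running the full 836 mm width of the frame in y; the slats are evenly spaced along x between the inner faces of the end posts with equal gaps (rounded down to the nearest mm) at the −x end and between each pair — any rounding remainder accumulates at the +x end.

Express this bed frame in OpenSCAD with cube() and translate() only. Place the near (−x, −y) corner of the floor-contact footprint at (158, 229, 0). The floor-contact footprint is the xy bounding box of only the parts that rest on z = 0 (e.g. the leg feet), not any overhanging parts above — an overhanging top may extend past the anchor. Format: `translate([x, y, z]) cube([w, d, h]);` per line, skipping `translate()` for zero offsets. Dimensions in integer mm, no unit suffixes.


// slat z = rail_z + rail_h = 206 + 181 = 387
// slat gap = ⌊(1938 − 12·68) / 13⌋ = 86
translate([158, 229, 0]) cube([55, 55, 432]);
translate([158, 1010, 0]) cube([55, 55, 432]);
translate([2151, 229, 0]) cube([55, 55, 432]);
translate([2151, 1010, 0]) cube([55, 55, 432]);
translate([213, 229, 206]) cube([1938, 25, 181]);
translate([213, 1040, 206]) cube([1938, 25, 181]);
translate([158, 284, 206]) cube([25, 726, 181]);
translate([2181, 284, 206]) cube([25, 726, 181]);
translate([299, 229, 387]) cube([68, 836, 17]);
translate([453, 229, 387]) cube([68, 836, 17]);
translate([607, 229, 387]) cube([68, 836, 17]);
translate([761, 229, 387]) cube([68, 836, 17]);
translate([915, 229, 387]) cube([68, 836, 17]);
translate([1069, 229, 387]) cube([68, 836, 17]);
translate([1223, 229, 387]) cube([68, 836, 17]);
translate([1377, 229, 387]) cube([68, 836, 17]);
translate([1531, 229, 387]) cube([68, 836, 17]);
translate([1685, 229, 387]) cube([68, 836, 17]);
translate([1839, 229, 387]) cube([68, 836, 17]);
translate([1993, 229, 387]) cube([68, 836, 17]);


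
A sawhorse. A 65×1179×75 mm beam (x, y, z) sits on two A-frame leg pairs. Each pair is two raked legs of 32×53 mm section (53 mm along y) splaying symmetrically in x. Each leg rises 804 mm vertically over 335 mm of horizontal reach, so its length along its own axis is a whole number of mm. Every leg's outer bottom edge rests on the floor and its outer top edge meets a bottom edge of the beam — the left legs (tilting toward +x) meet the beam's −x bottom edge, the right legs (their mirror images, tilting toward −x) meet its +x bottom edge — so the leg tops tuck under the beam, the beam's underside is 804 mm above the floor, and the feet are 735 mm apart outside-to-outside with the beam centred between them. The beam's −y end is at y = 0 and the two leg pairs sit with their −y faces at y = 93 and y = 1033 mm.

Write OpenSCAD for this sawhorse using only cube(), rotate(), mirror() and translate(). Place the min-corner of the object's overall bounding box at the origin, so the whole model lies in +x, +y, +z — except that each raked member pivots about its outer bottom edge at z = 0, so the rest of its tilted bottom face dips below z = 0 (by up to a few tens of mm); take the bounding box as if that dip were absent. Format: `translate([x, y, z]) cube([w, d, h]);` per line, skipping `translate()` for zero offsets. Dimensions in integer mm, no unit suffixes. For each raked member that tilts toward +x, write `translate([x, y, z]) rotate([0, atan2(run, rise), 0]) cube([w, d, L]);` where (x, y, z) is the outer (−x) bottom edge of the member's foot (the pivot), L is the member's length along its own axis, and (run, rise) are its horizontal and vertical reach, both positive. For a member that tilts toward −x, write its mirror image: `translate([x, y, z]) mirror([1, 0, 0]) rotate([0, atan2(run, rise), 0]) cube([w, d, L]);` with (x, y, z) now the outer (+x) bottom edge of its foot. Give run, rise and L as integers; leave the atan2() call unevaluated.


translate([335, 0, 804]) cube([65, 1179, 75]);
translate([0, 93, 0]) rotate([0, atan2(335, 804), 0]) cube([32, 53, 871]);
translate([735, 93, 0]) mirror([1, 0, 0]) rotate([0, atan2(335, 804), 0]) cube([32, 53, 871]);
translate([0, 1033, 0]) rotate([0, atan2(335, 804), 0]) cube([32, 53, 871]);
translate([735, 1033, 0]) mirror([1, 0, 0]) rotate([0, atan2(335, 804), 0]) cube([32, 53, 871]);


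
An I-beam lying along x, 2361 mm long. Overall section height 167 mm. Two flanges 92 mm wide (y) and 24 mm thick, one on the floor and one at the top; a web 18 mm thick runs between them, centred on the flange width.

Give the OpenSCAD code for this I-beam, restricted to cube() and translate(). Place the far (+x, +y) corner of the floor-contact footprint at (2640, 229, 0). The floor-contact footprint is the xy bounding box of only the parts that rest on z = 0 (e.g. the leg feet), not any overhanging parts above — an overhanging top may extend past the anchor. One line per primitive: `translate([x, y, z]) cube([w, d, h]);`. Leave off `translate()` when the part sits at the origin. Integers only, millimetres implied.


translate([279, 137, 0]) cube([2361, 92, 24]);
translate([279, 174, 24]) cube([2361, 18, 119]);
translate([279, 137, 143]) cube([2361, 92, 24]);


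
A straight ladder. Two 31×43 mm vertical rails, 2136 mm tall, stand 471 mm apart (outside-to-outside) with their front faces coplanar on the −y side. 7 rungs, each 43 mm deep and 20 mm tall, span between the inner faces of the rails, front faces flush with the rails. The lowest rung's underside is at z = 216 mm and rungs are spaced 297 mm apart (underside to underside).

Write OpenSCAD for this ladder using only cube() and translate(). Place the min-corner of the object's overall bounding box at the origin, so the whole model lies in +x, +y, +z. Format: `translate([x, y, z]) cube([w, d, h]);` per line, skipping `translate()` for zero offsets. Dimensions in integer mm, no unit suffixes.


// rung span = 471 - 2*31 = 409
// rung[k] z = 216 + k*297
cube([31, 43, 2136]);
translate([440, 0, 0]) cube([31, 43, 2136]);
translate([31, 0, 216]) cube([409, 43, 20]);
translate([31, 0, 513]) cube([409, 43, 20]);
translate([31, 0, 810]) cube([409, 43, 20]);
translate([31, 0, 1107]) cube([409, 43, 20]);
translate([31, 0, 1404]) cube([409, 43, 20]);
translate([31, 0, 1701]) cube([409, 43, 20]);
translate([31, 0, 1998]) cube([409, 43, 20]);


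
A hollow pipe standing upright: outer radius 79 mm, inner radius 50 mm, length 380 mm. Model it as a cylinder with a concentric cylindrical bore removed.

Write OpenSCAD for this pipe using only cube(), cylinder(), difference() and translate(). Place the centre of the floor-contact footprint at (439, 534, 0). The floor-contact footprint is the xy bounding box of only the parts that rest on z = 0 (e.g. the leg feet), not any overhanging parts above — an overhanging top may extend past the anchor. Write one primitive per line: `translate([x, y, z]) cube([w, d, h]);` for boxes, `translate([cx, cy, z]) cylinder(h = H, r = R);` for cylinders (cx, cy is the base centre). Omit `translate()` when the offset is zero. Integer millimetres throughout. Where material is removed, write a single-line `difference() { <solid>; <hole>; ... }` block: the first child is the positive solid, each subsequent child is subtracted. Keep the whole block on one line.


difference() { translate([439, 534, 0]) cylinder(h = 380, r = 79); translate([439, 534, 0]) cylinder(h = 380, r = 50); }


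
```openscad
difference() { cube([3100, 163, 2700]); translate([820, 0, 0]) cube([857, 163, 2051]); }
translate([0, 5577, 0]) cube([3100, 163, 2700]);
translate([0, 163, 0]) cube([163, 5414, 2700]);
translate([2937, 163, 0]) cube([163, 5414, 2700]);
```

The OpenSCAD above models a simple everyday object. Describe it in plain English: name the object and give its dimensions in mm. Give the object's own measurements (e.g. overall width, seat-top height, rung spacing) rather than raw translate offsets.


A single room: four walls, each 2700 mm tall and 163 mm thick, enclosing an outside footprint 3100×5740 mm (x × y), no floor or roof. The front and back walls (−y and +y sides) run the full x-width; the side walls fit between their inner faces. A door opening 857 mm wide and 2051 mm tall is cut through the front wall from the floor up, its −x edge 820 mm from the wall's −x end.


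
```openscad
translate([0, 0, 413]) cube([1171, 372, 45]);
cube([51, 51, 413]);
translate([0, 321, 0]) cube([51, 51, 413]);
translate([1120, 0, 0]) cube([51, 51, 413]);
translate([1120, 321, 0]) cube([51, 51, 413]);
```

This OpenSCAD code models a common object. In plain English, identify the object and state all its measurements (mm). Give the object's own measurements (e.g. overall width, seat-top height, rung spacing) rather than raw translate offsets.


A bench: a 1171×372 mm seat slab, 45 mm thick, top at z = 458 mm, on four 51×51 mm square legs flush with the seat corners and standing on z = 0.


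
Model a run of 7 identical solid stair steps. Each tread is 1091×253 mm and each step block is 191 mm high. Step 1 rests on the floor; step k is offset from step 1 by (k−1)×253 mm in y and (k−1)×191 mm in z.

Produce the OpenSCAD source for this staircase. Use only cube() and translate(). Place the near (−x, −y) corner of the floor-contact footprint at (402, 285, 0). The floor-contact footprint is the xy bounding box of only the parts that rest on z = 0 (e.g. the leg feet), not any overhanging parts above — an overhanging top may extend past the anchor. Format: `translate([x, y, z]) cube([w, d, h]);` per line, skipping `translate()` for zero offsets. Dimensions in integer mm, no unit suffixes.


translate([402, 285, 0]) cube([1091, 253, 191]);
translate([402, 538, 191]) cube([1091, 253, 191]);
translate([402, 791, 382]) cube([1091, 253, 191]);
translate([402, 1044, 573]) cube([1091, 253, 191]);
translate([402, 1297, 764]) cube([1091, 253, 191]);
translate([402, 1550, 955]) cube([1091, 253, 191]);
translate([402, 1803, 1146]) cube([1091, 253, 191]);


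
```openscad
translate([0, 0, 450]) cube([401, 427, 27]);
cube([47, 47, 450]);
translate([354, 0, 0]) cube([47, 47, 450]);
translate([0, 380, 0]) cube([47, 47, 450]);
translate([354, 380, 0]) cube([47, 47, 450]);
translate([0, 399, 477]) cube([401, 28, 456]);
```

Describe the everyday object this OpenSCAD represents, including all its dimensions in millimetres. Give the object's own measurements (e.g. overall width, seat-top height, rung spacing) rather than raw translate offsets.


A chair. The seat is a 401×427×27 mm slab with its top at z = 477 mm, on four 47×47 mm corner legs (flush with the seat edges, standing on z = 0). A flat backrest 28 mm thick, 456 mm tall, spans the full seat width and rises from the seat top along its +y edge, rear face flush with the rear of the seat.


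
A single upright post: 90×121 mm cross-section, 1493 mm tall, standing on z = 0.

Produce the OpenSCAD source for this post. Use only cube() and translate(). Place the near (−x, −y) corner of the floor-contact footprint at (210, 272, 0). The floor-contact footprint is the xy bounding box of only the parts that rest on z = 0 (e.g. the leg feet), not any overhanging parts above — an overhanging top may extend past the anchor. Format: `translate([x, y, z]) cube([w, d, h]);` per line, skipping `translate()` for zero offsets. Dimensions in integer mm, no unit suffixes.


translate([210, 272, 0]) cube([90, 121, 1493]);


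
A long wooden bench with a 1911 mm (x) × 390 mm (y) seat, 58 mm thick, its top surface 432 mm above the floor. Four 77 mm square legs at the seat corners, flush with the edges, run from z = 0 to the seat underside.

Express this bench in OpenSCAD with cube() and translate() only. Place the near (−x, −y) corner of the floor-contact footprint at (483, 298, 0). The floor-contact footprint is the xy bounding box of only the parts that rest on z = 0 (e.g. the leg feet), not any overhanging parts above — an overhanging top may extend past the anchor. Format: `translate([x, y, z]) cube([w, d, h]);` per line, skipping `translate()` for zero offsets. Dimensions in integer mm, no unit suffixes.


translate([483, 298, 374]) cube([1911, 390, 58]);
translate([483, 298, 0]) cube([77, 77, 374]);
translate([483, 611, 0]) cube([77, 77, 374]);
translate([2317, 298, 0]) cube([77, 77, 374]);
translate([2317, 611, 0]) cube([77, 77, 374]);


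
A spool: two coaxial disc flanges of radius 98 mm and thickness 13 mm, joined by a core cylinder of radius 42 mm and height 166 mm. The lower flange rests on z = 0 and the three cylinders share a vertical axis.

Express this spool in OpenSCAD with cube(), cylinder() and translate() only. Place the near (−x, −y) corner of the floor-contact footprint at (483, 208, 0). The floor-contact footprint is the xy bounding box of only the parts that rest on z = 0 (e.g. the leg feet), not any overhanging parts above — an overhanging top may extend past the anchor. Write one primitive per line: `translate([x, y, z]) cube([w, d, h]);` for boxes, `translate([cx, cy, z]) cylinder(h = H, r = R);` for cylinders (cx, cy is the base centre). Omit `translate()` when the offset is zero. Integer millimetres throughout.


translate([581, 306, 0]) cylinder(h = 13, r = 98);
translate([581, 306, 13]) cylinder(h = 166, r = 42);
translate([581, 306, 179]) cylinder(h = 13, r = 98);


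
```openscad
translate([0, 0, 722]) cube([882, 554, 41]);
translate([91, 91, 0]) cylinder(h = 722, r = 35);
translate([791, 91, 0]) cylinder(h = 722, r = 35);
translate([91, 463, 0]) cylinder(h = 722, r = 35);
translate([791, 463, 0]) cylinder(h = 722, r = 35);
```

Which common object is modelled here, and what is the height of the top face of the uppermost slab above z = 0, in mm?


A table. The table height is 763 mm.

A 882×554×41 slab sits at z = 722 on four Ø70 mm round legs — a table. The top surface is at 722 + 41 = 763 mm.


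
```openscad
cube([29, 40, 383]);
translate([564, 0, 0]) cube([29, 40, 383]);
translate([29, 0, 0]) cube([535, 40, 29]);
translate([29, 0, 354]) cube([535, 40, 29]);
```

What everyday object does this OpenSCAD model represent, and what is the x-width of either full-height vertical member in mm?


A picture frame. The border width is 29 mm.

Four thin pieces enclosing a rectangular opening — a picture frame. The two full-height stiles are 383 mm tall; the top rail sits at z = 354 and is 29 mm tall, so the border above the opening is 383 − 354 = 29 mm, matching the stile x-width.


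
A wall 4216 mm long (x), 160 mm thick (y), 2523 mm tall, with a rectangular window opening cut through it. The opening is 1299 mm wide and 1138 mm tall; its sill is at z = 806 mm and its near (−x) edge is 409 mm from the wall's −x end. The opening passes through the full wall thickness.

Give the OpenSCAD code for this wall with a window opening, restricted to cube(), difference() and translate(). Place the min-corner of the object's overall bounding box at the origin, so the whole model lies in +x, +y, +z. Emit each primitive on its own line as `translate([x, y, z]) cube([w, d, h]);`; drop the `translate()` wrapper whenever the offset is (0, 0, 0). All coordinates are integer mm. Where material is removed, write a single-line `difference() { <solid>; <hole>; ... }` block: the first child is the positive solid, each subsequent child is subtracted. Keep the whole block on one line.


difference() { cube([4216, 160, 2523]); translate([409, 0, 806]) cube([1299, 160, 1138]); }


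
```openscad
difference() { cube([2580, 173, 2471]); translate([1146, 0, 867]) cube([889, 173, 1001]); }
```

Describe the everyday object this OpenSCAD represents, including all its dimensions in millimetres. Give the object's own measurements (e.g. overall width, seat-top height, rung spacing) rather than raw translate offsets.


A wall 2580 mm long (x), 173 mm thick (y), 2471 mm tall, with a rectangular window opening cut through it. The opening is 889 mm wide and 1001 mm tall; its sill is at z = 867 mm and its near (−x) edge is 1146 mm from the wall's −x end. The opening passes through the full wall thickness.


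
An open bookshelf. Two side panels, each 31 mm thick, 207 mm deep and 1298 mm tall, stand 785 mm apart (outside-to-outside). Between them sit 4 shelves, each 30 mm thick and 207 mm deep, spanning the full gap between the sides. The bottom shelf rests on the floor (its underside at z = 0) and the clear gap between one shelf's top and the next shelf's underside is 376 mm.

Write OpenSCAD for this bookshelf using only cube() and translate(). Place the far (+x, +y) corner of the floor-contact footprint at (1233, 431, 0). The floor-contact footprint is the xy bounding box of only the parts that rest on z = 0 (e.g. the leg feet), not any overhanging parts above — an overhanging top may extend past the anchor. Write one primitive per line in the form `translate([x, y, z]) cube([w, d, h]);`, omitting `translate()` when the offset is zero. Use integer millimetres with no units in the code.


translate([448, 224, 0]) cube([31, 207, 1298]);
translate([1202, 224, 0]) cube([31, 207, 1298]);
translate([479, 224, 0]) cube([723, 207, 30]);
translate([479, 224, 406]) cube([723, 207, 30]);
translate([479, 224, 812]) cube([723, 207, 30]);
translate([479, 224, 1218]) cube([723, 207, 30]);


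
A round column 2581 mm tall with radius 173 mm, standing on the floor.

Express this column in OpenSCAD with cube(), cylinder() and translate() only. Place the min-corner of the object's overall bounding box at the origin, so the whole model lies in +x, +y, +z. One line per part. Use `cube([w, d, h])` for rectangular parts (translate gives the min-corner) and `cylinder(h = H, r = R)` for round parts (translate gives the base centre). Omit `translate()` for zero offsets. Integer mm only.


translate([173, 173, 0]) cylinder(h = 2581, r = 173);


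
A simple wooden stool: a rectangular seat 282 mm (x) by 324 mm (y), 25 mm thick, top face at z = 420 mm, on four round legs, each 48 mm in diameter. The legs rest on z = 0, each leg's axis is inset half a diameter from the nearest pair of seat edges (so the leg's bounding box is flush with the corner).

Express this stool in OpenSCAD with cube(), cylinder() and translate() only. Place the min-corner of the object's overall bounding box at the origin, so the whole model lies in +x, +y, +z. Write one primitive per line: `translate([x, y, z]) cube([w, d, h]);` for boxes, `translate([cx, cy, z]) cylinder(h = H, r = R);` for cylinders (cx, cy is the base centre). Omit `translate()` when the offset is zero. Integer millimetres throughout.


// leg_h = 420 - 25 = 395
translate([0, 0, 395]) cube([282, 324, 25]);
translate([24, 24, 0]) cylinder(h = 395, r = 24);
translate([258, 24, 0]) cylinder(h = 395, r = 24);
translate([24, 300, 0]) cylinder(h = 395, r = 24);
translate([258, 300, 0]) cylinder(h = 395, r = 24);


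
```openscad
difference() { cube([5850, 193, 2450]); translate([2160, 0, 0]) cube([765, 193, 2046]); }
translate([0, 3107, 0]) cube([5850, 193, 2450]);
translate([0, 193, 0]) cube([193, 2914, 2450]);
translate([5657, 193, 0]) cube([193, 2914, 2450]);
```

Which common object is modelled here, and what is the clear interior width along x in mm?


A single room. The interior width is 5464 mm.

Four walls enclosing a rectangle with a door in the front wall — a room. Outside width 5850 minus two 193 mm walls gives 5464 mm.


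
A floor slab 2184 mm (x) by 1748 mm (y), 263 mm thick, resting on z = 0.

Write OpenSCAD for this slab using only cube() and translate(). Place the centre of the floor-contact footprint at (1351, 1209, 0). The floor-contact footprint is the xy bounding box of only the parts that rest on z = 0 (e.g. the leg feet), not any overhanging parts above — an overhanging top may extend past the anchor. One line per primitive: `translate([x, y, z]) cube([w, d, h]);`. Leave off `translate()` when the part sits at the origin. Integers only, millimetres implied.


translate([259, 335, 0]) cube([2184, 1748, 263]);


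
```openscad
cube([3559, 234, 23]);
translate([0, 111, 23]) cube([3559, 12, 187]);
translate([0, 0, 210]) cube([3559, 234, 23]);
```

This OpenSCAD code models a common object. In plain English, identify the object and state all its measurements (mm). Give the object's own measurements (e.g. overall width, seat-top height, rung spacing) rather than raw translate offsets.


An I-beam lying along x, 3559 mm long. Overall section height 233 mm. Two flanges 234 mm wide (y) and 23 mm thick, one on the floor and one at the top; a web 12 mm thick runs between them, centred on the flange width.


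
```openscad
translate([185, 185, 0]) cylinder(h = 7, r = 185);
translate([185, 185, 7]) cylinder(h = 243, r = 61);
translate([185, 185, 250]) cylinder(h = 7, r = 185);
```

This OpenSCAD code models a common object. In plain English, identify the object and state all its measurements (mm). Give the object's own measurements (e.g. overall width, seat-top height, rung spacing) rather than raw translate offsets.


A spool: two coaxial disc flanges of radius 185 mm and thickness 7 mm, joined by a core cylinder of radius 61 mm and height 243 mm. The lower flange rests on z = 0 and the three cylinders share a vertical axis.


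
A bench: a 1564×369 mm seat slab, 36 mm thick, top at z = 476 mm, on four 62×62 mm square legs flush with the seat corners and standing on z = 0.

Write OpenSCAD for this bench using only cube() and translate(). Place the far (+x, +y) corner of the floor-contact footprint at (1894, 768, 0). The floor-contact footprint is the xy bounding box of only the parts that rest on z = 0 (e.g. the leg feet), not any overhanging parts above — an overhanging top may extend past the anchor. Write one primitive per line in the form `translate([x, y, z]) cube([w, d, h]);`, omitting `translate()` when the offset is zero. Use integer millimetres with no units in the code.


translate([330, 399, 440]) cube([1564, 369, 36]);
translate([330, 399, 0]) cube([62, 62, 440]);
translate([330, 706, 0]) cube([62, 62, 440]);
translate([1832, 399, 0]) cube([62, 62, 440]);
translate([1832, 706, 0]) cube([62, 62, 440]);


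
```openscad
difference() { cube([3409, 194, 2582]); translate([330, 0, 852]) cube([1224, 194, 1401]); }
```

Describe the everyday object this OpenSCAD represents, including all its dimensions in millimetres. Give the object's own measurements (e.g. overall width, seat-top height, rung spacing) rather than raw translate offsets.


A wall 3409 mm long (x), 194 mm thick (y), 2582 mm tall, with a rectangular window opening cut through it. The opening is 1224 mm wide and 1401 mm tall; its sill is at z = 852 mm and its near (−x) edge is 330 mm from the wall's −x end. The opening passes through the full wall thickness.


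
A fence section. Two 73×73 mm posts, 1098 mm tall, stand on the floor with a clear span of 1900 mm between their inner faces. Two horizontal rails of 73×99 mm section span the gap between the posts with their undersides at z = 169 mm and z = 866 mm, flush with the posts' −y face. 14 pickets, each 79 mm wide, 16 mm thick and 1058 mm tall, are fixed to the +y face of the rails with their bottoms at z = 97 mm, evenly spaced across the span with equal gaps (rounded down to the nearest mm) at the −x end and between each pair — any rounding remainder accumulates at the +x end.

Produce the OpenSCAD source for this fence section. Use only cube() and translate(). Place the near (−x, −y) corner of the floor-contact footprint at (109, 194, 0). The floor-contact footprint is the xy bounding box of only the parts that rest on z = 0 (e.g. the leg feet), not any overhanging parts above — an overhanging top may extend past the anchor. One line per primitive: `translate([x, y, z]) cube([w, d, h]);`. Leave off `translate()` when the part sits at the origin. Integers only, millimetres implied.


translate([109, 194, 0]) cube([73, 73, 1098]);
translate([2082, 194, 0]) cube([73, 73, 1098]);
translate([182, 194, 169]) cube([1900, 73, 99]);
translate([182, 194, 866]) cube([1900, 73, 99]);
translate([234, 267, 97]) cube([79, 16, 1058]);
translate([365, 267, 97]) cube([79, 16, 1058]);
translate([496, 267, 97]) cube([79, 16, 1058]);
translate([627, 267, 97]) cube([79, 16, 1058]);
translate([758, 267, 97]) cube([79, 16, 1058]);
translate([889, 267, 97]) cube([79, 16, 1058]);
translate([1020, 267, 97]) cube([79, 16, 1058]);
translate([1151, 267, 97]) cube([79, 16, 1058]);
translate([1282, 267, 97]) cube([79, 16, 1058]);
translate([1413, 267, 97]) cube([79, 16, 1058]);
translate([1544, 267, 97]) cube([79, 16, 1058]);
translate([1675, 267, 97]) cube([79, 16, 1058]);
translate([1806, 267, 97]) cube([79, 16, 1058]);
translate([1937, 267, 97]) cube([79, 16, 1058]);


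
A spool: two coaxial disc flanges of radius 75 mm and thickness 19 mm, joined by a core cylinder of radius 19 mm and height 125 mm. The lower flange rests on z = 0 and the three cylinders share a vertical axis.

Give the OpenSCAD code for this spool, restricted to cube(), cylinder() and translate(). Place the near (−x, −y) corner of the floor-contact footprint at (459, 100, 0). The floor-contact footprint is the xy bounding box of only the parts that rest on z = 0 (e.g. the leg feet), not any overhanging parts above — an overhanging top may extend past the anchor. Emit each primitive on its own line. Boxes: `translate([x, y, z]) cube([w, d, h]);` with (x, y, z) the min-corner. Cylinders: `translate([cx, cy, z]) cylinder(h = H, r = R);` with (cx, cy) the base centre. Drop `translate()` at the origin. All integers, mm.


translate([534, 175, 0]) cylinder(h = 19, r = 75);
translate([534, 175, 19]) cylinder(h = 125, r = 19);
translate([534, 175, 144]) cylinder(h = 19, r = 75);


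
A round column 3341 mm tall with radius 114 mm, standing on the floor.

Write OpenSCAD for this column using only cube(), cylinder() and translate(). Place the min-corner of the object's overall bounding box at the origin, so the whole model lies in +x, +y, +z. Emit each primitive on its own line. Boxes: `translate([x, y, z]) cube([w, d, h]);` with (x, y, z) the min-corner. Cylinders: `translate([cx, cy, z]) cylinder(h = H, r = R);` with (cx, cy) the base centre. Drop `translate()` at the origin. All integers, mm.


translate([114, 114, 0]) cylinder(h = 3341, r = 114);


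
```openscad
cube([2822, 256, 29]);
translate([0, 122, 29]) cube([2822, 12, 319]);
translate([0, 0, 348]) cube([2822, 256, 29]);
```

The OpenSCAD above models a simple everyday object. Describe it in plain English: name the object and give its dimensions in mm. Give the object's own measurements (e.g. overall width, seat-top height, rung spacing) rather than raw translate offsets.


An I-beam lying along x, 2822 mm long. Overall section height 377 mm. Two flanges 256 mm wide (y) and 29 mm thick, one on the floor and one at the top; a web 12 mm thick runs between them, centred on the flange width.


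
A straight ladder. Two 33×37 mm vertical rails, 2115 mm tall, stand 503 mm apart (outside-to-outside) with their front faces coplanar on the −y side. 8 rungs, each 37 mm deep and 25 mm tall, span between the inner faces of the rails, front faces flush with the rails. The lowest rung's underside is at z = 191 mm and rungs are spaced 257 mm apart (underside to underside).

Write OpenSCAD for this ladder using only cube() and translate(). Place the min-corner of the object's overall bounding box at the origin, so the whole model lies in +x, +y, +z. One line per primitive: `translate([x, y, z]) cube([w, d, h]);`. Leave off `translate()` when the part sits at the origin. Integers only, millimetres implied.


cube([33, 37, 2115]);
translate([470, 0, 0]) cube([33, 37, 2115]);
translate([33, 0, 191]) cube([437, 37, 25]);
translate([33, 0, 448]) cube([437, 37, 25]);
translate([33, 0, 705]) cube([437, 37, 25]);
translate([33, 0, 962]) cube([437, 37, 25]);
translate([33, 0, 1219]) cube([437, 37, 25]);
translate([33, 0, 1476]) cube([437, 37, 25]);
translate([33, 0, 1733]) cube([437, 37, 25]);
translate([33, 0, 1990]) cube([437, 37, 25]);


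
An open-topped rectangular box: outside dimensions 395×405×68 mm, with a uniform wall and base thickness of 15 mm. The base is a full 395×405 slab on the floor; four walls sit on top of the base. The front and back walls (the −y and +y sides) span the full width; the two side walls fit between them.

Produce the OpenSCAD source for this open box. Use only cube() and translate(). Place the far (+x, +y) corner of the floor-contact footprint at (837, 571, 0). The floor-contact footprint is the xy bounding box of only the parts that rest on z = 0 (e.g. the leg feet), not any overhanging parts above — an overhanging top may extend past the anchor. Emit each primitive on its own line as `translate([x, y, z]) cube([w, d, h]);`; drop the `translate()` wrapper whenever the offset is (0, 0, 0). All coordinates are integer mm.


translate([442, 166, 0]) cube([395, 405, 15]);
translate([442, 166, 15]) cube([395, 15, 53]);
translate([442, 556, 15]) cube([395, 15, 53]);
translate([442, 181, 15]) cube([15, 375, 53]);
translate([822, 181, 15]) cube([15, 375, 53]);


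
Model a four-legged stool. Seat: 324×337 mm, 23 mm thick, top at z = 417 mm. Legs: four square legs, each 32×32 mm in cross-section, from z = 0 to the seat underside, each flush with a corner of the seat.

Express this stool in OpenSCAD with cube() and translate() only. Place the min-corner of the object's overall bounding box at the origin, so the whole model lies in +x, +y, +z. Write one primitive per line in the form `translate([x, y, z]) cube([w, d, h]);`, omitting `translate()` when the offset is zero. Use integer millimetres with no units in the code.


// leg_h = 417 - 23 = 394
translate([0, 0, 394]) cube([324, 337, 23]);
cube([32, 32, 394]);
translate([292, 0, 0]) cube([32, 32, 394]);
translate([0, 305, 0]) cube([32, 32, 394]);
translate([292, 305, 0]) cube([32, 32, 394]);


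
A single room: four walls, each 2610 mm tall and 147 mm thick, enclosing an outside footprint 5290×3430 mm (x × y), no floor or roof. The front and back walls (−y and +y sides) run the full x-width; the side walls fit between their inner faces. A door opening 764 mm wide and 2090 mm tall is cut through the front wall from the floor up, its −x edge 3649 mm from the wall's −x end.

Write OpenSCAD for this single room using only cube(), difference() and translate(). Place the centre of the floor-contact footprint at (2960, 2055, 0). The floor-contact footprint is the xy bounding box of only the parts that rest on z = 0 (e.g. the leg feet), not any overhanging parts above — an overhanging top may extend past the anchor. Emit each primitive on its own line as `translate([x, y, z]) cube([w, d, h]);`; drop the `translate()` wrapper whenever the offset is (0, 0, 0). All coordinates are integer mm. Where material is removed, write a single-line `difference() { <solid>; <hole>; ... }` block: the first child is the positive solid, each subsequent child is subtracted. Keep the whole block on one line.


difference() { translate([315, 340, 0]) cube([5290, 147, 2610]); translate([3964, 340, 0]) cube([764, 147, 2090]); }
translate([315, 3623, 0]) cube([5290, 147, 2610]);
translate([315, 487, 0]) cube([147, 3136, 2610]);
translate([5458, 487, 0]) cube([147, 3136, 2610]);


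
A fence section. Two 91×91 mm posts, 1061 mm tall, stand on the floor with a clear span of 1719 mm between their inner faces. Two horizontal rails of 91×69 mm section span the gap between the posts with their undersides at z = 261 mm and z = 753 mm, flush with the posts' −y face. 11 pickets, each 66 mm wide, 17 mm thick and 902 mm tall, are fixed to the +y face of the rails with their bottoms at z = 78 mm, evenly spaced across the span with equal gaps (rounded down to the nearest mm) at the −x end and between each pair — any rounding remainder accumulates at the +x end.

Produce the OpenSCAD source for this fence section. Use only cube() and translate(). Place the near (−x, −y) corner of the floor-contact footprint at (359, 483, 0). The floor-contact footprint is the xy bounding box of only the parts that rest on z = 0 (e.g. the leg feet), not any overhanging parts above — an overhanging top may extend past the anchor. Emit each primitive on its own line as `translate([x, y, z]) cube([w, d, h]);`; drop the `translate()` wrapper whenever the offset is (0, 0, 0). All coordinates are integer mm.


translate([359, 483, 0]) cube([91, 91, 1061]);
translate([2169, 483, 0]) cube([91, 91, 1061]);
translate([450, 483, 261]) cube([1719, 91, 69]);
translate([450, 483, 753]) cube([1719, 91, 69]);
translate([532, 574, 78]) cube([66, 17, 902]);
translate([680, 574, 78]) cube([66, 17, 902]);
translate([828, 574, 78]) cube([66, 17, 902]);
translate([976, 574, 78]) cube([66, 17, 902]);
translate([1124, 574, 78]) cube([66, 17, 902]);
translate([1272, 574, 78]) cube([66, 17, 902]);
translate([1420, 574, 78]) cube([66, 17, 902]);
translate([1568, 574, 78]) cube([66, 17, 902]);
translate([1716, 574, 78]) cube([66, 17, 902]);
translate([1864, 574, 78]) cube([66, 17, 902]);
translate([2012, 574, 78]) cube([66, 17, 902]);


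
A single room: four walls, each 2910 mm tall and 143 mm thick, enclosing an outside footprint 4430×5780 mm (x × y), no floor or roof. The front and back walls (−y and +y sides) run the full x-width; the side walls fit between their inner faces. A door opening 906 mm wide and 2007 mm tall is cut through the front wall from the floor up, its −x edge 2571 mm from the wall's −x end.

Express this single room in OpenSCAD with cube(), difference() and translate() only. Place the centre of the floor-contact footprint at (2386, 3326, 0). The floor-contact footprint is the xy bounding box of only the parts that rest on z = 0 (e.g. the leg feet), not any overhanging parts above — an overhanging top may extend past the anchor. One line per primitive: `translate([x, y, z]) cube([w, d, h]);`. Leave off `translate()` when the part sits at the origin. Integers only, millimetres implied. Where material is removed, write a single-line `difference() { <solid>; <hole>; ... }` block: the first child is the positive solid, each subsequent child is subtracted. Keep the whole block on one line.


difference() { translate([171, 436, 0]) cube([4430, 143, 2910]); translate([2742, 436, 0]) cube([906, 143, 2007]); }
translate([171, 6073, 0]) cube([4430, 143, 2910]);
translate([171, 579, 0]) cube([143, 5494, 2910]);
translate([4458, 579, 0]) cube([143, 5494, 2910]);


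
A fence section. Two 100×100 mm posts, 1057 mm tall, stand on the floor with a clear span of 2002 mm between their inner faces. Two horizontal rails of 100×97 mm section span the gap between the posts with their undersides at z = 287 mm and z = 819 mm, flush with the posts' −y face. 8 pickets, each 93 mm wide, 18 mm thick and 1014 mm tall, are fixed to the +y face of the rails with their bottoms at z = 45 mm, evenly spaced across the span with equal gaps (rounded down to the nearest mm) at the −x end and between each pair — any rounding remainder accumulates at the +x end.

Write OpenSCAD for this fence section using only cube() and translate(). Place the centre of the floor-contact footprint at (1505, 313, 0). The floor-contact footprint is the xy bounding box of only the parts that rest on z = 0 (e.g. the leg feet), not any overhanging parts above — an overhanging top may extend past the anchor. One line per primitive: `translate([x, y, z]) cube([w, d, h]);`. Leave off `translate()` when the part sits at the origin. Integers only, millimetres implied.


translate([404, 263, 0]) cube([100, 100, 1057]);
translate([2506, 263, 0]) cube([100, 100, 1057]);
translate([504, 263, 287]) cube([2002, 100, 97]);
translate([504, 263, 819]) cube([2002, 100, 97]);
translate([643, 363, 45]) cube([93, 18, 1014]);
translate([875, 363, 45]) cube([93, 18, 1014]);
translate([1107, 363, 45]) cube([93, 18, 1014]);
translate([1339, 363, 45]) cube([93, 18, 1014]);
translate([1571, 363, 45]) cube([93, 18, 1014]);
translate([1803, 363, 45]) cube([93, 18, 1014]);
translate([2035, 363, 45]) cube([93, 18, 1014]);
translate([2267, 363, 45]) cube([93, 18, 1014]);


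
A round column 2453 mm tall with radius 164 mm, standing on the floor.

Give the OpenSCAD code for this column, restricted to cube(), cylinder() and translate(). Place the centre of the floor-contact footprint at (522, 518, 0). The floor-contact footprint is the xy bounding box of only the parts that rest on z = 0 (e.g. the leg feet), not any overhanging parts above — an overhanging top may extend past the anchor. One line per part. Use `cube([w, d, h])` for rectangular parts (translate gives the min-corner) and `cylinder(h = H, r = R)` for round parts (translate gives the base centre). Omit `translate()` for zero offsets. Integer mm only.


translate([522, 518, 0]) cylinder(h = 2453, r = 164);


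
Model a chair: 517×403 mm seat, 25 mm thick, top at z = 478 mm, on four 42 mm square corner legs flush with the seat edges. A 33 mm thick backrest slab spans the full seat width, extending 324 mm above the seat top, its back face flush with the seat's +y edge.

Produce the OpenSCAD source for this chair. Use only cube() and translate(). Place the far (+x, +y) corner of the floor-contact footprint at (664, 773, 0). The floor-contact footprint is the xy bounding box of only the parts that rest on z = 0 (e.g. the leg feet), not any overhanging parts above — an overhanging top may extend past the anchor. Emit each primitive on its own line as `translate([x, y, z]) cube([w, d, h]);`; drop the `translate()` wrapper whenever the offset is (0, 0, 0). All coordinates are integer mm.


translate([147, 370, 453]) cube([517, 403, 25]);
translate([147, 370, 0]) cube([42, 42, 453]);
translate([622, 370, 0]) cube([42, 42, 453]);
translate([147, 731, 0]) cube([42, 42, 453]);
translate([622, 731, 0]) cube([42, 42, 453]);
translate([147, 740, 478]) cube([517, 33, 324]);


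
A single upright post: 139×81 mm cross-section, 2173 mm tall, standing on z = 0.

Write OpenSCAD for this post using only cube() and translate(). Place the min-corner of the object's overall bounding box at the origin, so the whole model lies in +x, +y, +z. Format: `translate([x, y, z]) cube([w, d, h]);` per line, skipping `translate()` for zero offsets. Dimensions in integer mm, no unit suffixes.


cube([139, 81, 2173]);
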